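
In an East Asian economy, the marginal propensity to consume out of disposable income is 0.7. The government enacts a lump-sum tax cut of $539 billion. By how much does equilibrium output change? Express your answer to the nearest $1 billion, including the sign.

A lump-sum tax change of −$539 billion shifts disposable income by +$539 billion; first-round consumption changes by −c × ΔT = −0.7 × (−$539 billion) = +$377.3 billion.
Expenditure multiplier = 1/(1 − MPC) = 1/(1 − 0.7) = 1/0.3 ≈ 3.333.
The tax multiplier is −c × k ≈ −2.333, so ΔY = k × (−c·ΔT) = (+$377.3 billion) / 0.3 ≈ +$1,258 billion.

+$1,258 billion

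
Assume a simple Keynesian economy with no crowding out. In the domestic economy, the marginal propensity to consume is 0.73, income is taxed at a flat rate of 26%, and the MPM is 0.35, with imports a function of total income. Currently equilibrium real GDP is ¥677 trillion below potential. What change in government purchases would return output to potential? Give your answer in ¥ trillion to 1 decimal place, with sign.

Spending multiplier = 1/(1 − c(1−t) + m) = 1/(1 − 0.73×0.74 + 0.35) = 1/0.8098 ≈ 1.235.
Need ΔY = +¥677 trillion, so ΔG = ΔY/k = (+¥677 trillion) × 0.8098 ≈ +¥548.2 trillion.
The government should increase government purchases by ¥548.2 trillion.

+¥548.2 trillion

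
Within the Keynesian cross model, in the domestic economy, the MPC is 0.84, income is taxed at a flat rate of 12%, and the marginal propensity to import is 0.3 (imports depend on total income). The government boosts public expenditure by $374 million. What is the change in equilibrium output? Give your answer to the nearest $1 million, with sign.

Expenditure multiplier = 1/(1 − c(1−t) + m) = 1/(1 − 0.84×0.88 + 0.3) = 1/0.5608 ≈ 1.783.
ΔY = k × ΔG = (+$374 million) / 0.5608 ≈ +$667 million.

+$667 million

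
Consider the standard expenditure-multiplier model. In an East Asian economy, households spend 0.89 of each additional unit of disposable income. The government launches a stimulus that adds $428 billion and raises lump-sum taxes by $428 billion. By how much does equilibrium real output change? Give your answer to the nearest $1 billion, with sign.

Expenditure multiplier = 1/(1 − MPC) = 1/(1 − 0.89) = 1/0.11 ≈ 9.091.
ΔG contributes k·ΔG = (+$428 billion) / 0.11 ≈ +$3,890.9 billion.
ΔT of +$428 billion changes first-round spending by −c·ΔT = −$380.92 billion, contributing k·(−c·ΔT) = (−$380.92 billion) / 0.11 ≈ −$3,462.9 billion.
With ΔG = ΔT and no other leakages, the balanced-budget multiplier is 1, so ΔY = ΔG = +$428 billion.

+$428 billion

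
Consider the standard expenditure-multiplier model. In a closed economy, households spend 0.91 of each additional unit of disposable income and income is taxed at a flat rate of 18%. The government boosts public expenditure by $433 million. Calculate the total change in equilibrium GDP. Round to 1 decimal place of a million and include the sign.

+$1,706.1 million

Government-spending multiplier = 1/(1 − c(1−t)) = 1/(1 − 0.91×0.82) = 1/0.2538 ≈ 3.94.
ΔY = k × ΔG = (+$433 million) / 0.2538 ≈ +$1,706.1 million.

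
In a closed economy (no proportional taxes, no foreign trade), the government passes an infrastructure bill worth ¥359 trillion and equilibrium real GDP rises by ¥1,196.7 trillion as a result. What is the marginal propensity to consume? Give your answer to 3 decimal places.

Implied spending multiplier k = ΔY/ΔG = 1,196.7/359 ≈ 3.3334.
Since k = 1/(1 − MPC), MPC = 1 − 1/k = 1 − ΔG/ΔY = 1 − 359/1,196.7 ≈ 0.700.

0.700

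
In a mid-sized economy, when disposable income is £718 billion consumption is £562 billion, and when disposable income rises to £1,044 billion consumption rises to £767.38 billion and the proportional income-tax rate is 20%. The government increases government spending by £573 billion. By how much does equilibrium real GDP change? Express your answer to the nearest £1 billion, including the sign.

+£1,155 billion

MPC = ΔC/ΔYd = (767.38 − 562)/(1,044 − 718) = 205.38/326 = 0.63.
Expenditure multiplier = 1/(1 − c(1−t)) = 1/(1 − 0.63×0.8) = 1/0.496 ≈ 2.016.
ΔY = k × ΔG = (+£573 billion) / 0.496 ≈ +£1,155 billion.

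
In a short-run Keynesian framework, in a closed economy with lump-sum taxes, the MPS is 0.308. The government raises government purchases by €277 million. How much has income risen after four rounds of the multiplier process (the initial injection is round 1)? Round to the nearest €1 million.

€693 million

MPC = 1 − MPS = 1 − 0.308 = 0.692.
Round 1 adds ΔG = €277 million; each later round is MPC = 0.692 times the previous.
After 4 rounds: 277 + 191.684 + 132.645328 + 91.790566976 = ΔG·(1 − c^4)/(1 − c) = 277 × (1 − 0.229310730496)/0.308 ≈ €693 million.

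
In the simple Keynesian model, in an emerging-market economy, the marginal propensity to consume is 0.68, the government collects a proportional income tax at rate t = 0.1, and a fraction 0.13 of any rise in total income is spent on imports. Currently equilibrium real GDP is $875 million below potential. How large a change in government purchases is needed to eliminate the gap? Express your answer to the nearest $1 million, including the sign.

Spending multiplier = 1/(1 − c(1−t) + m) = 1/(1 − 0.68×0.9 + 0.13) = 1/0.518 ≈ 1.931.
Need ΔY = +$875 million, so ΔG = ΔY/k = (+$875 million) × 0.518 ≈ +$453 million.
The government should increase government purchases by $453 million.

+$453 million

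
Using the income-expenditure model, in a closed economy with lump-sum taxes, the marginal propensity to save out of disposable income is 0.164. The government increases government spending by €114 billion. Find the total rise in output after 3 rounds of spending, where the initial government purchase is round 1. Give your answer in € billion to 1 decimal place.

€289.0 billion

MPC = 1 − MPS = 1 − 0.164 = 0.836.
Round 1 adds ΔG = €114 billion; each later round is MPC = 0.836 times the previous.
After 3 rounds: 114 + 95.304 + 79.674144 = ΔG·(1 − c^3)/(1 − c) = 114 × (1 − 0.584277056)/0.164 ≈ €289 billion.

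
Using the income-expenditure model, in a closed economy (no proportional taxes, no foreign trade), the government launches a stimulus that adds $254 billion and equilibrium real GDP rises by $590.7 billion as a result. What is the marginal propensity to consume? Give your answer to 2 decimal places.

Implied spending multiplier k = ΔY/ΔG = 590.7/254 ≈ 2.3256.
Since k = 1/(1 − MPC), MPC = 1 − 1/k = 1 − ΔG/ΔY = 1 − 254/590.7 ≈ 0.57.

0.57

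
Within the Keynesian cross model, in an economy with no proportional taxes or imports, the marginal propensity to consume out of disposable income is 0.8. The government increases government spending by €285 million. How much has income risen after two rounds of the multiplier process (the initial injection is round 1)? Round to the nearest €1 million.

Round 1 adds ΔG = €285 million; each later round is MPC = 0.8 times the previous.
After 2 rounds: 285 + 228 = ΔG·(1 − c^2)/(1 − c) = 285 × (1 − 0.64)/0.2 = €513 million.

€513 million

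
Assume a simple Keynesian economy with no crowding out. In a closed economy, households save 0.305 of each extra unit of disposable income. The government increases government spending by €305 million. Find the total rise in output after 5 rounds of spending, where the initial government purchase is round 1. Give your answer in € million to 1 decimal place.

€837.8 million

MPC = 1 − MPS = 1 − 0.305 = 0.695.
Round 1 adds ΔG = €305 million; each later round is MPC = 0.695 times the previous.
After 5 rounds: 305 + 211.975 + 147.322625 + 102.389224375 + 71.160510940625 = ΔG·(1 − c^5)/(1 − c) = 305 × (1 − 0.162152639684375)/0.305 ≈ €837.8 million.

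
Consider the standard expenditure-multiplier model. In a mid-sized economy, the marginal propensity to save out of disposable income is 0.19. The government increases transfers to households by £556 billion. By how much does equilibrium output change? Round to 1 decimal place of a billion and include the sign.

+£2,370.3 billion

MPC = 1 − MPS = 1 − 0.19 = 0.81.
The transfer change shifts disposable income by +£556 billion, so first-round consumption changes by c·ΔTR = 0.81 × (+£556 billion) = +£450.36 billion.
Expenditure multiplier = 1/(1 − MPC) = 1/(1 − 0.81) = 1/0.19 ≈ 5.263.
The transfer multiplier is c × k ≈ 4.263, so ΔY = k × (c·ΔTR) = (+£450.36 billion) / 0.19 ≈ +£2,370.3 billion.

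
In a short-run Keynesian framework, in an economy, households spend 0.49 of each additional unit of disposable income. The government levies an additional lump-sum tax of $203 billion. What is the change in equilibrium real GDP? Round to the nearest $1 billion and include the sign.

A lump-sum tax change of +$203 billion shifts disposable income by −$203 billion; first-round consumption changes by −c × ΔT = −0.49 × (+$203 billion) = −$99.47 billion.
Expenditure multiplier = 1/(1 − MPC) = 1/(1 − 0.49) = 1/0.51 ≈ 1.961.
The tax multiplier is −c × k ≈ −0.961, so ΔY = k × (−c·ΔT) = (−$99.47 billion) / 0.51 ≈ −$195 billion.

−$195 billion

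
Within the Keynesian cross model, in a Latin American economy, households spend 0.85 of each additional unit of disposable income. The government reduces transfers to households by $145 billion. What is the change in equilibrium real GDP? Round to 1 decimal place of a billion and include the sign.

−$821.7 billion

The transfer change shifts disposable income by −$145 billion, so first-round consumption changes by c·ΔTR = 0.85 × (−$145 billion) = −$123.25 billion.
Expenditure multiplier = 1/(1 − MPC) = 1/(1 − 0.85) = 1/0.15 ≈ 6.667.
The transfer multiplier is c × k ≈ 5.667, so ΔY = k × (c·ΔTR) = (−$123.25 billion) / 0.15 ≈ −$821.7 billion.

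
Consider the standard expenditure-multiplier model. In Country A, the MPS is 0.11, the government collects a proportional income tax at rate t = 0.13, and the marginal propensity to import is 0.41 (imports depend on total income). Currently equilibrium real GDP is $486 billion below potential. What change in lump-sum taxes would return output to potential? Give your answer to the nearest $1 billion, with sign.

MPC = 1 − MPS = 1 − 0.11 = 0.89.
Spending multiplier = 1/(1 − c(1−t) + m) = 1/(1 − 0.89×0.87 + 0.41) = 1/0.6357 ≈ 1.573.
Tax multiplier = −c·k = −0.89/0.6357 ≈ −1.4. Need ΔY = +$486 billion, so ΔT = ΔY/(−c·k) = −(+$486 billion) × 0.6357 / 0.89 ≈ −$347 billion.
The government should cut lump-sum taxes by $347 billion.

−$347 billion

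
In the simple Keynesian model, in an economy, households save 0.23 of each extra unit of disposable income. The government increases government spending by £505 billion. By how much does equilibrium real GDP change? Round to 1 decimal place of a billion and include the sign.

+£2,195.7 billion

MPC = 1 − MPS = 1 − 0.23 = 0.77.
Spending multiplier = 1/(1 − MPC) = 1/(1 − 0.77) = 1/0.23 ≈ 4.348.
ΔY = k × ΔG = (+£505 billion) / 0.23 ≈ +£2,195.7 billion.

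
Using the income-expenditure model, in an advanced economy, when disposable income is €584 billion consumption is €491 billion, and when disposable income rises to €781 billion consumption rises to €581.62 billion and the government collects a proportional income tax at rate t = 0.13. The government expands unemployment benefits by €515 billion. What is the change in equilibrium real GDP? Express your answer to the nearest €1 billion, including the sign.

MPC = ΔC/ΔYd = (581.62 − 491)/(781 − 584) = 90.62/197 = 0.46.
The transfer change shifts disposable income by +€515 billion, so first-round consumption changes by c·ΔTR = 0.46 × (+€515 billion) = +€236.9 billion.
Expenditure multiplier = 1/(1 − c(1−t)) = 1/(1 − 0.46×0.87) = 1/0.5998 ≈ 1.667.
The transfer multiplier is c × k ≈ 0.767, so ΔY = k × (c·ΔTR) = (+€236.9 billion) / 0.5998 ≈ +€395 billion.

+€395 billion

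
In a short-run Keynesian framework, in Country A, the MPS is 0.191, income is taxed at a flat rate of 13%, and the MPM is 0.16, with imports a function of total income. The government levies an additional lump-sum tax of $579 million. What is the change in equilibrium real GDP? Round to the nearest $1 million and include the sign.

MPC = 1 − MPS = 1 − 0.191 = 0.809.
A lump-sum tax change of +$579 million shifts disposable income by −$579 million; first-round consumption changes by −c × ΔT = −0.809 × (+$579 million) = −$468.411 million.
Expenditure multiplier = 1/(1 − c(1−t) + m) = 1/(1 − 0.809×0.87 + 0.16) = 1/0.45617 ≈ 2.192.
The tax multiplier is −c × k ≈ −1.773, so ΔY = k × (−c·ΔT) = (−$468.411 million) / 0.45617 ≈ −$1,027 million.

−$1,027 million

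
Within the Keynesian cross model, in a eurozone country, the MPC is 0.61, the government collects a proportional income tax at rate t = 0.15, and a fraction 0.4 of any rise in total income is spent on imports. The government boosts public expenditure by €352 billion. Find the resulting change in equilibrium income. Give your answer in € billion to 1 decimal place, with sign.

+€399.3 billion

Spending multiplier = 1/(1 − c(1−t) + m) = 1/(1 − 0.61×0.85 + 0.4) = 1/0.8815 ≈ 1.134.
ΔY = k × ΔG = (+€352 billion) / 0.8815 ≈ +€399.3 billion.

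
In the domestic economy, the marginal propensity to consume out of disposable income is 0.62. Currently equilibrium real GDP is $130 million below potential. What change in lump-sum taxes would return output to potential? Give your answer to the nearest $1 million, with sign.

Spending multiplier = 1/(1 − MPC) = 1/(1 − 0.62) = 1/0.38 ≈ 2.632.
Tax multiplier = −c·k = −0.62/0.38 ≈ −1.632. Need ΔY = +$130 million, so ΔT = ΔY/(−c·k) = −(+$130 million) × 0.38 / 0.62 ≈ −$80 million.
The government should cut lump-sum taxes by $80 million.

−$80 million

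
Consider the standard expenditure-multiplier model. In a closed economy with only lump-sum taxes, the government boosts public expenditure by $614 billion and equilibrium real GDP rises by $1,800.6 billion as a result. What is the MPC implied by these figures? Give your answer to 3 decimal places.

Implied spending multiplier k = ΔY/ΔG = 1,800.6/614 ≈ 2.9326.
Since k = 1/(1 − MPC), MPC = 1 − 1/k = 1 − ΔG/ΔY = 1 − 614/1,800.6 ≈ 0.659.

0.659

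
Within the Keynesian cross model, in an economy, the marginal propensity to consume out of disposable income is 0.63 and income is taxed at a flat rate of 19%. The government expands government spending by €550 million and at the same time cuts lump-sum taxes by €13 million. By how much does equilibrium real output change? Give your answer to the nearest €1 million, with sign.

+€1,140 million

Expenditure multiplier = 1/(1 − c(1−t)) = 1/(1 − 0.63×0.81) = 1/0.4897 ≈ 2.042.
ΔG contributes k·ΔG = (+€550 million) / 0.4897 ≈ +€1,123.1 million.
ΔT of −€13 million changes first-round spending by −c·ΔT = +€8.19 million, contributing k·(−c·ΔT) = (+€8.19 million) / 0.4897 ≈ +€16.7 million.
Net ΔY = k(ΔG − c·ΔT) = (+€558.19 million) / 0.4897 ≈ +€1,140 million.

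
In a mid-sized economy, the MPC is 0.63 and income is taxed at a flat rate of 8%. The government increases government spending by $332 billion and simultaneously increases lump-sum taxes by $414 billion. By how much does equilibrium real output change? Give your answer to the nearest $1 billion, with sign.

+$169 billion

Expenditure multiplier = 1/(1 − c(1−t)) = 1/(1 − 0.63×0.92) = 1/0.4204 ≈ 2.379.
ΔG contributes k·ΔG = (+$332 billion) / 0.4204 ≈ +$789.7 billion.
ΔT of +$414 billion changes first-round spending by −c·ΔT = −$260.82 billion, contributing k·(−c·ΔT) = (−$260.82 billion) / 0.4204 ≈ −$620.4 billion.
Net ΔY = k(ΔG − c·ΔT) = (+$71.18 billion) / 0.4204 ≈ +$169 billion.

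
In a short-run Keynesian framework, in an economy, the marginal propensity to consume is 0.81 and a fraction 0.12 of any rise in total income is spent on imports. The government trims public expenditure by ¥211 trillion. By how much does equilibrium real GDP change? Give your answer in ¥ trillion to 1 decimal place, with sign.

Government-spending multiplier = 1/(1 − c + m) = 1/(1 − 0.81 + 0.12) = 1/0.31 ≈ 3.226.
ΔY = k × ΔG = (−¥211 trillion) / 0.31 ≈ −¥680.6 trillion.

−¥680.6 trillion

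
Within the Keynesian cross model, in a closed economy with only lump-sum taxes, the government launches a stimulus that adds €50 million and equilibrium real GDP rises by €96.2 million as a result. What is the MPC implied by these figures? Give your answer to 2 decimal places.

Implied spending multiplier k = ΔY/ΔG = 96.2/50 = 1.924.
Since k = 1/(1 − MPC), MPC = 1 − 1/k = 1 − ΔG/ΔY = 1 − 50/96.2 ≈ 0.48.

0.48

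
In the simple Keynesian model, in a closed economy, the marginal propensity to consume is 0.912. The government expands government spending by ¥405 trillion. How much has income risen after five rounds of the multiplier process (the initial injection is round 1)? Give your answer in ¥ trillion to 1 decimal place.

Round 1 adds ΔG = ¥405 trillion; each later round is MPC = 0.912 times the previous.
After 5 rounds: 405 + 369.36 + 336.85632 + 307.21296384 + 280.17822302208 = ΔG·(1 − c^5)/(1 − c) = 405 × (1 − 0.630919850360832)/0.088 ≈ ¥1,698.6 trillion.

¥1,698.6 trillion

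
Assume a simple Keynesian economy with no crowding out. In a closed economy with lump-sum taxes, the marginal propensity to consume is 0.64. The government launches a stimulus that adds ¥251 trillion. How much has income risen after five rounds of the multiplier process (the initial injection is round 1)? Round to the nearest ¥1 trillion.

Round 1 adds ΔG = ¥251 trillion; each later round is MPC = 0.64 times the previous.
After 5 rounds: 251 + 160.64 + 102.8096 + 65.798144 + 42.11081216 = ΔG·(1 − c^5)/(1 − c) = 251 × (1 − 0.1073741824)/0.36 ≈ ¥622 trillion.

¥622 trillion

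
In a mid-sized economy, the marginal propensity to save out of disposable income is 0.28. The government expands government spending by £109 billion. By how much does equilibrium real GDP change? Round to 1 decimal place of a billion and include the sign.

+£389.3 billion

MPC = 1 − MPS = 1 − 0.28 = 0.72.
Expenditure multiplier = 1/(1 − MPC) = 1/(1 − 0.72) = 1/0.28 ≈ 3.571.
ΔY = k × ΔG = (+£109 billion) / 0.28 ≈ +£389.3 billion.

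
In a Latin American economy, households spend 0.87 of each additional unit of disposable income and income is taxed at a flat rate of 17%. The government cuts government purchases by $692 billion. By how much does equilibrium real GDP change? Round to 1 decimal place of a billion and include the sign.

−$2,490.1 billion

Government-spending multiplier = 1/(1 − c(1−t)) = 1/(1 − 0.87×0.83) = 1/0.2779 ≈ 3.598.
ΔY = k × ΔG = (−$692 billion) / 0.2779 ≈ −$2,490.1 billion.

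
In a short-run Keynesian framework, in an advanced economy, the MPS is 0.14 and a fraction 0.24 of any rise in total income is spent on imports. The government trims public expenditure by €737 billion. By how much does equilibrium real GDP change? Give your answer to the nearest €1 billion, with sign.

−€1,939 billion

MPC = 1 − MPS = 1 − 0.14 = 0.86.
Spending multiplier = 1/(1 − c + m) = 1/(1 − 0.86 + 0.24) = 1/0.38 ≈ 2.632.
ΔY = k × ΔG = (−€737 billion) / 0.38 ≈ −€1,939 billion.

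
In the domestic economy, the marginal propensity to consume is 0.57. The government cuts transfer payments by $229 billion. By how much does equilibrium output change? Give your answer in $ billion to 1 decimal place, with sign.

−$303.6 billion

The transfer change shifts disposable income by −$229 billion, so first-round consumption changes by c·ΔTR = 0.57 × (−$229 billion) = −$130.53 billion.
Expenditure multiplier = 1/(1 − MPC) = 1/(1 − 0.57) = 1/0.43 ≈ 2.326.
The transfer multiplier is c × k ≈ 1.326, so ΔY = k × (c·ΔTR) = (−$130.53 billion) / 0.43 ≈ −$303.6 billion.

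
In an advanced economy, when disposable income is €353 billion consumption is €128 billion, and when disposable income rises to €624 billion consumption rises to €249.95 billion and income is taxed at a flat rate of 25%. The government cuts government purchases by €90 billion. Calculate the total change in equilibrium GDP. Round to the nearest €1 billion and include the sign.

MPC = ΔC/ΔYd = (249.95 − 128)/(624 − 353) = 121.95/271 = 0.45.
Government-spending multiplier = 1/(1 − c(1−t)) = 1/(1 − 0.45×0.75) = 1/0.6625 ≈ 1.509.
ΔY = k × ΔG = (−€90 billion) / 0.6625 ≈ −€136 billion.

−€136 billion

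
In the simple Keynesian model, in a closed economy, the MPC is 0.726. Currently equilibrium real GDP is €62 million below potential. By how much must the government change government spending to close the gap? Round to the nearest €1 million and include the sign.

+€17 million

Spending multiplier = 1/(1 − MPC) = 1/(1 − 0.726) = 1/0.274 ≈ 3.65.
Need ΔY = +€62 million, so ΔG = ΔY/k = (+€62 million) × 0.274 ≈ +€17 million.
The government should increase government spending by €17 million.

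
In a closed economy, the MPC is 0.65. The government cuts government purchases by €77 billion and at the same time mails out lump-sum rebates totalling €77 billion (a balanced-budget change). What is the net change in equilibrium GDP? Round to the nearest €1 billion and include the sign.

Expenditure multiplier = 1/(1 − MPC) = 1/(1 − 0.65) = 1/0.35 ≈ 2.857.
ΔG contributes k·ΔG = (−€77 billion) / 0.35 = −€220 billion.
ΔT of −€77 billion changes first-round spending by −c·ΔT = +€50.05 billion, contributing k·(−c·ΔT) = (+€50.05 billion) / 0.35 = +€143 billion.
With ΔG = ΔT and no other leakages, the balanced-budget multiplier is 1, so ΔY = ΔG = −€77 billion.

−€77 billion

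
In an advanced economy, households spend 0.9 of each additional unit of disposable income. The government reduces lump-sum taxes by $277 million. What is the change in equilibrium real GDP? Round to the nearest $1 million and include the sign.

+$2,493 million

A lump-sum tax change of −$277 million shifts disposable income by +$277 million; first-round consumption changes by −c × ΔT = −0.9 × (−$277 million) = +$249.3 million.
Expenditure multiplier = 1/(1 − MPC) = 1/(1 − 0.9) = 1/0.1 = 10.
The tax multiplier is −c × k = −9, so ΔY = k × (−c·ΔT) = (+$249.3 million) / 0.1 = +$2,493 million.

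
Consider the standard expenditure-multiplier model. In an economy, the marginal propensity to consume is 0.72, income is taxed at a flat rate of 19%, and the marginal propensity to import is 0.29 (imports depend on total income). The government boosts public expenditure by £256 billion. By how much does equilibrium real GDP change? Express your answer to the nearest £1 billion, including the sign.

+£362 billion

Government-spending multiplier = 1/(1 − c(1−t) + m) = 1/(1 − 0.72×0.81 + 0.29) = 1/0.7068 ≈ 1.415.
ΔY = k × ΔG = (+£256 billion) / 0.7068 ≈ +£362 billion.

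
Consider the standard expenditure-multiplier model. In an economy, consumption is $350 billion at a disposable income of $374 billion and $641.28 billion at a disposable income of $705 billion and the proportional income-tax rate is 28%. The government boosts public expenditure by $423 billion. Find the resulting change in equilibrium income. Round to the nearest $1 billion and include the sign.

MPC = ΔC/ΔYd = (641.28 − 350)/(705 − 374) = 291.28/331 = 0.88.
Government-spending multiplier = 1/(1 − c(1−t)) = 1/(1 − 0.88×0.72) = 1/0.3664 ≈ 2.729.
ΔY = k × ΔG = (+$423 billion) / 0.3664 ≈ +$1,154 billion.

+$1,154 billion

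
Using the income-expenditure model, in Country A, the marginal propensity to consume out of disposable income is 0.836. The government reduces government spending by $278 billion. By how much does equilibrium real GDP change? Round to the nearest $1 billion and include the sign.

Government-spending multiplier = 1/(1 − MPC) = 1/(1 − 0.836) = 1/0.164 ≈ 6.098.
ΔY = k × ΔG = (−$278 billion) / 0.164 ≈ −$1,695 billion.

−$1,695 billion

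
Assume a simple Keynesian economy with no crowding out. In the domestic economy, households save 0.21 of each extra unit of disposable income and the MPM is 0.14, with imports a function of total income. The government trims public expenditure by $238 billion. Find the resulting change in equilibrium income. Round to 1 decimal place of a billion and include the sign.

MPC = 1 − MPS = 1 − 0.21 = 0.79.
Spending multiplier = 1/(1 − c + m) = 1/(1 − 0.79 + 0.14) = 1/0.35 ≈ 2.857.
ΔY = k × ΔG = (−$238 billion) / 0.35 = −$680 billion.

−$680.0 billion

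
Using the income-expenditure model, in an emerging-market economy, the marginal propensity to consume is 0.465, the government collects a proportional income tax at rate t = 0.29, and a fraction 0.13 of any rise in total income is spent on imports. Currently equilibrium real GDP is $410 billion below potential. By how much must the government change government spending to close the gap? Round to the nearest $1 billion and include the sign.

+$328 billion

Spending multiplier = 1/(1 − c(1−t) + m) = 1/(1 − 0.465×0.71 + 0.13) = 1/0.79985 ≈ 1.25.
Need ΔY = +$410 billion, so ΔG = ΔY/k = (+$410 billion) × 0.79985 ≈ +$328 billion.
The government should increase government spending by $328 billion.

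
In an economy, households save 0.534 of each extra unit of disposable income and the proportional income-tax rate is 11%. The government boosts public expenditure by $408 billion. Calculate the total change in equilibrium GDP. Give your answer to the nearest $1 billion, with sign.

MPC = 1 − MPS = 1 − 0.534 = 0.466.
Expenditure multiplier = 1/(1 − c(1−t)) = 1/(1 − 0.466×0.89) = 1/0.58526 ≈ 1.709.
ΔY = k × ΔG = (+$408 billion) / 0.58526 ≈ +$697 billion.

+$697 billion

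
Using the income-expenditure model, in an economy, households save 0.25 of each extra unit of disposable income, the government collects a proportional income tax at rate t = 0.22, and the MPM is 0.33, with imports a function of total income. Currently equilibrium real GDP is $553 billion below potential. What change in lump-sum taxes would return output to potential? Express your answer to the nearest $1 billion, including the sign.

MPC = 1 − MPS = 1 − 0.25 = 0.75.
Spending multiplier = 1/(1 − c(1−t) + m) = 1/(1 − 0.75×0.78 + 0.33) = 1/0.745 ≈ 1.342.
Tax multiplier = −c·k = −0.75/0.745 ≈ −1.007. Need ΔY = +$553 billion, so ΔT = ΔY/(−c·k) = −(+$553 billion) × 0.745 / 0.75 ≈ −$549 billion.
The government should cut lump-sum taxes by $549 billion.

−$549 billion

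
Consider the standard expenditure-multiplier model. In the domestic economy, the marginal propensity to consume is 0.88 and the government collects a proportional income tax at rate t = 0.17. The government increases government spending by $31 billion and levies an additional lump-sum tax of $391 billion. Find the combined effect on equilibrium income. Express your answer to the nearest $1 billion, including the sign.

−$1,161 billion

Expenditure multiplier = 1/(1 − c(1−t)) = 1/(1 − 0.88×0.83) = 1/0.2696 ≈ 3.709.
ΔG contributes k·ΔG = (+$31 billion) / 0.2696 ≈ +$115 billion.
ΔT of +$391 billion changes first-round spending by −c·ΔT = −$344.08 billion, contributing k·(−c·ΔT) = (−$344.08 billion) / 0.2696 ≈ −$1,276.3 billion.
Net ΔY = k(ΔG − c·ΔT) = (−$313.08 billion) / 0.2696 ≈ −$1,161 billion.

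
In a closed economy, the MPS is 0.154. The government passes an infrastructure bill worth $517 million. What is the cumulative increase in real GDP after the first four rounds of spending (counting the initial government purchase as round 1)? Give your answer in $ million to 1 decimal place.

MPC = 1 − MPS = 1 − 0.154 = 0.846.
Round 1 adds ΔG = $517 million; each later round is MPC = 0.846 times the previous.
After 4 rounds: 517 + 437.382 + 370.025172 + 313.041295512 = ΔG·(1 − c^4)/(1 − c) = 517 × (1 − 0.512249392656)/0.154 ≈ $1,637.4 million.

$1,637.4 million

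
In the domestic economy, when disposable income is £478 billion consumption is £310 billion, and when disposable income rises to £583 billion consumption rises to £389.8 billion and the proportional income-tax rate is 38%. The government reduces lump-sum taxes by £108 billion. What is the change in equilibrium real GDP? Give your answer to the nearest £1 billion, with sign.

+£155 billion

MPC = ΔC/ΔYd = (389.8 − 310)/(583 − 478) = 79.8/105 = 0.76.
A lump-sum tax change of −£108 billion shifts disposable income by +£108 billion; first-round consumption changes by −c × ΔT = −0.76 × (−£108 billion) = +£82.08 billion.
Expenditure multiplier = 1/(1 − c(1−t)) = 1/(1 − 0.76×0.62) = 1/0.5288 ≈ 1.891.
The tax multiplier is −c × k ≈ −1.437, so ΔY = k × (−c·ΔT) = (+£82.08 billion) / 0.5288 ≈ +£155 billion.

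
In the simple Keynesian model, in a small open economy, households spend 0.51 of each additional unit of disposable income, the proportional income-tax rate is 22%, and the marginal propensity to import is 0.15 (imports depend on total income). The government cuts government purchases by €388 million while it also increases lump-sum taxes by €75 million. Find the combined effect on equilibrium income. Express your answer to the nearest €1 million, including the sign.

−€567 million

Expenditure multiplier = 1/(1 − c(1−t) + m) = 1/(1 − 0.51×0.78 + 0.15) = 1/0.7522 ≈ 1.329.
ΔG contributes k·ΔG = (−€388 million) / 0.7522 ≈ −€515.8 million.
ΔT of +€75 million changes first-round spending by −c·ΔT = −€38.25 million, contributing k·(−c·ΔT) = (−€38.25 million) / 0.7522 ≈ −€50.9 million.
Net ΔY = k(ΔG − c·ΔT) = (−€426.25 million) / 0.7522 ≈ −€567 million.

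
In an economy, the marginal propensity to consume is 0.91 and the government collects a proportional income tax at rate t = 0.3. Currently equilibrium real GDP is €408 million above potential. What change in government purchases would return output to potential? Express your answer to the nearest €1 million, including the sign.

−€148 million

Spending multiplier = 1/(1 − c(1−t)) = 1/(1 − 0.91×0.7) = 1/0.363 ≈ 2.755.
Need ΔY = −€408 million, so ΔG = ΔY/k = (−€408 million) × 0.363 ≈ −€148 million.
The government should cut government purchases by €148 million.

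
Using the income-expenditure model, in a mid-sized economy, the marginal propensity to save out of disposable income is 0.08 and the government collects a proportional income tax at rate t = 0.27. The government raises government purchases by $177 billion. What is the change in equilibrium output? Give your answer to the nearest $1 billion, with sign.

MPC = 1 − MPS = 1 − 0.08 = 0.92.
Expenditure multiplier = 1/(1 − c(1−t)) = 1/(1 − 0.92×0.73) = 1/0.3284 ≈ 3.045.
ΔY = k × ΔG = (+$177 billion) / 0.3284 ≈ +$539 billion.

+$539 billion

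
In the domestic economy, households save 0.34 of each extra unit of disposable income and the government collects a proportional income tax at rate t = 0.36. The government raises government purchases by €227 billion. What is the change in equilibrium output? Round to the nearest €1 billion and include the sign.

MPC = 1 − MPS = 1 − 0.34 = 0.66.
Expenditure multiplier = 1/(1 − c(1−t)) = 1/(1 − 0.66×0.64) = 1/0.5776 ≈ 1.731.
ΔY = k × ΔG = (+€227 billion) / 0.5776 ≈ +€393 billion.

+€393 billion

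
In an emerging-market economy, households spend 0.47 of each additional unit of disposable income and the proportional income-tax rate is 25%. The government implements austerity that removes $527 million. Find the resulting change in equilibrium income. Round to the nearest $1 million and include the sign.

Spending multiplier = 1/(1 − c(1−t)) = 1/(1 − 0.47×0.75) = 1/0.6475 ≈ 1.544.
ΔY = k × ΔG = (−$527 million) / 0.6475 ≈ −$814 million.

−$814 million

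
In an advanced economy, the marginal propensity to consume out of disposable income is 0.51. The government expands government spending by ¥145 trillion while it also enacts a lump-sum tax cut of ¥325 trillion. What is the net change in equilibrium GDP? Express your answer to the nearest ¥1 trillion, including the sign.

Expenditure multiplier = 1/(1 − MPC) = 1/(1 − 0.51) = 1/0.49 ≈ 2.041.
ΔG contributes k·ΔG = (+¥145 trillion) / 0.49 ≈ +¥295.9 trillion.
ΔT of −¥325 trillion changes first-round spending by −c·ΔT = +¥165.75 trillion, contributing k·(−c·ΔT) = (+¥165.75 trillion) / 0.49 ≈ +¥338.3 trillion.
Net ΔY = k(ΔG − c·ΔT) = (+¥310.75 trillion) / 0.49 ≈ +¥634 trillion.

+¥634 trillion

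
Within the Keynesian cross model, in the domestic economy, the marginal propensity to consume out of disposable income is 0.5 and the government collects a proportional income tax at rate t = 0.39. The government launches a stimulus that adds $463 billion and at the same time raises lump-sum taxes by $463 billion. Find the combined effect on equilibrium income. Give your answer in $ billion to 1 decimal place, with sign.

+$333.1 billion

Expenditure multiplier = 1/(1 − c(1−t)) = 1/(1 − 0.5×0.61) = 1/0.695 ≈ 1.439.
ΔG contributes k·ΔG = (+$463 billion) / 0.695 ≈ +$666.2 billion.
ΔT of +$463 billion changes first-round spending by −c·ΔT = −$231.5 billion, contributing k·(−c·ΔT) = (−$231.5 billion) / 0.695 ≈ −$333.1 billion.
Net ΔY = k(ΔG − c·ΔT) = (+$231.5 billion) / 0.695 ≈ +$333.1 billion.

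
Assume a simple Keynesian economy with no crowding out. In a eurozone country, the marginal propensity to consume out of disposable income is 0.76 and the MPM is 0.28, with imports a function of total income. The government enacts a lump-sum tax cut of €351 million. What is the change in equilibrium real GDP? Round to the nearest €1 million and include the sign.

+€513 million

A lump-sum tax change of −€351 million shifts disposable income by +€351 million; first-round consumption changes by −c × ΔT = −0.76 × (−€351 million) = +€266.76 million.
Expenditure multiplier = 1/(1 − c + m) = 1/(1 − 0.76 + 0.28) = 1/0.52 ≈ 1.923.
The tax multiplier is −c × k ≈ −1.462, so ΔY = k × (−c·ΔT) = (+€266.76 million) / 0.52 = +€513 million.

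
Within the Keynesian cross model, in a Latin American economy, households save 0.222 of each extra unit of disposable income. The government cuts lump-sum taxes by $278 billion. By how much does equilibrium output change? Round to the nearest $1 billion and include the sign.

MPC = 1 − MPS = 1 − 0.222 = 0.778.
A lump-sum tax change of −$278 billion shifts disposable income by +$278 billion; first-round consumption changes by −c × ΔT = −0.778 × (−$278 billion) = +$216.284 billion.
Expenditure multiplier = 1/(1 − MPC) = 1/(1 − 0.778) = 1/0.222 ≈ 4.505.
The tax multiplier is −c × k ≈ −3.505, so ΔY = k × (−c·ΔT) = (+$216.284 billion) / 0.222 ≈ +$974 billion.

+$974 billion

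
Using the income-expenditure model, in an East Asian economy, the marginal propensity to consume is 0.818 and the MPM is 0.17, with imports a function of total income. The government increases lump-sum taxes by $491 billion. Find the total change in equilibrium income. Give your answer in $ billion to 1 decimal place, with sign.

A lump-sum tax change of +$491 billion shifts disposable income by −$491 billion; first-round consumption changes by −c × ΔT = −0.818 × (+$491 billion) = −$401.638 billion.
Expenditure multiplier = 1/(1 − c + m) = 1/(1 − 0.818 + 0.17) = 1/0.352 ≈ 2.841.
The tax multiplier is −c × k ≈ −2.324, so ΔY = k × (−c·ΔT) = (−$401.638 billion) / 0.352 ≈ −$1,141 billion.

−$1,141.0 billion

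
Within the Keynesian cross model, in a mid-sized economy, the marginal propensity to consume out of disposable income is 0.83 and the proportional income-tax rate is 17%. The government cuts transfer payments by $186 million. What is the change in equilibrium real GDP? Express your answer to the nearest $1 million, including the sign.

The transfer change shifts disposable income by −$186 million, so first-round consumption changes by c·ΔTR = 0.83 × (−$186 million) = −$154.38 million.
Expenditure multiplier = 1/(1 − c(1−t)) = 1/(1 − 0.83×0.83) = 1/0.3111 ≈ 3.214.
The transfer multiplier is c × k ≈ 2.668, so ΔY = k × (c·ΔTR) = (−$154.38 million) / 0.3111 ≈ −$496 million.

−$496 million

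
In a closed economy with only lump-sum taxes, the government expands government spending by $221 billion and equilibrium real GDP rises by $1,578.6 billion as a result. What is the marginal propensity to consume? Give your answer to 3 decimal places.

Implied spending multiplier k = ΔY/ΔG = 1,578.6/221 ≈ 7.143.
Since k = 1/(1 − MPC), MPC = 1 − 1/k = 1 − ΔG/ΔY = 1 − 221/1,578.6 ≈ 0.860.

0.860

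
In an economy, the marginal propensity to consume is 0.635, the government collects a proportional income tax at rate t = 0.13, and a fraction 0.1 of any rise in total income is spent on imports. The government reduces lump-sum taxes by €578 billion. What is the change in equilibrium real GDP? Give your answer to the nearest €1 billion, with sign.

+€670 billion

A lump-sum tax change of −€578 billion shifts disposable income by +€578 billion; first-round consumption changes by −c × ΔT = −0.635 × (−€578 billion) = +€367.03 billion.
Expenditure multiplier = 1/(1 − c(1−t) + m) = 1/(1 − 0.635×0.87 + 0.1) = 1/0.54755 ≈ 1.826.
The tax multiplier is −c × k ≈ −1.16, so ΔY = k × (−c·ΔT) = (+€367.03 billion) / 0.54755 ≈ +€670 billion.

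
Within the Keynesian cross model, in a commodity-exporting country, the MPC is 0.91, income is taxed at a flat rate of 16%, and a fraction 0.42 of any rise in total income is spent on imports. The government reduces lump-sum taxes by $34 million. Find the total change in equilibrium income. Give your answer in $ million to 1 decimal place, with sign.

A lump-sum tax change of −$34 million shifts disposable income by +$34 million; first-round consumption changes by −c × ΔT = −0.91 × (−$34 million) = +$30.94 million.
Expenditure multiplier = 1/(1 − c(1−t) + m) = 1/(1 − 0.91×0.84 + 0.42) = 1/0.6556 ≈ 1.525.
The tax multiplier is −c × k ≈ −1.388, so ΔY = k × (−c·ΔT) = (+$30.94 million) / 0.6556 ≈ +$47.2 million.

+$47.2 million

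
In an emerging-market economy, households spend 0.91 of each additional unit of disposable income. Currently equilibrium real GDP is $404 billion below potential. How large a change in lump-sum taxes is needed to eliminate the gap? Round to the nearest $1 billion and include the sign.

−$40 billion

Spending multiplier = 1/(1 − MPC) = 1/(1 − 0.91) = 1/0.09 ≈ 11.111.
Tax multiplier = −c·k = −0.91/0.09 ≈ −10.111. Need ΔY = +$404 billion, so ΔT = ΔY/(−c·k) = −(+$404 billion) × 0.09 / 0.91 ≈ −$40 billion.
The government should cut lump-sum taxes by $40 billion.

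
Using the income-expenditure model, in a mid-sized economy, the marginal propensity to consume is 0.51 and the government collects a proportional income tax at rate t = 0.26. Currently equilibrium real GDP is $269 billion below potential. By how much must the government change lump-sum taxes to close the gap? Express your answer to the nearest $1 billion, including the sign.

Spending multiplier = 1/(1 − c(1−t)) = 1/(1 − 0.51×0.74) = 1/0.6226 ≈ 1.606.
Tax multiplier = −c·k = −0.51/0.6226 ≈ −0.819. Need ΔY = +$269 billion, so ΔT = ΔY/(−c·k) = −(+$269 billion) × 0.6226 / 0.51 ≈ −$328 billion.
The government should cut lump-sum taxes by $328 billion.

−$328 billion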